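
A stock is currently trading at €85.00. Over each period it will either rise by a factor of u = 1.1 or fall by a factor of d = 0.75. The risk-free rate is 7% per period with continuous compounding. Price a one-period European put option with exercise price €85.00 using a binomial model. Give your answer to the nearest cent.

€1.56

Risk-neutral probability p = (e^0.07 − 0.75)/(1.1 − 0.75) = 0.3225/0.3500 = 0.9215
Terminal stock prices: S_u = 93.5, S_d = 63.75
Terminal payoffs (K − S): max(-8.5, 0) = 0, max(21.25, 0) = 21.25
Node 0 (S = 85): V_0 = e^(−0.07)·[0.9215·0.0000 + 0.0785·21.2500] = 1.5563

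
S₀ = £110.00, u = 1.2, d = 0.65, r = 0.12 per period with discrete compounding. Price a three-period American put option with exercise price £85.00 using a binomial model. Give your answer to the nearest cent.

£2.13

Risk-neutral probability p = (1 + 0.12 − 0.65)/(1.2 − 0.65) = 0.4700/0.5500 = 0.8545
Terminal stock prices: S_uuu = 190.1, S_uud = 103, S_udd = 55.77, S_ddd = 30.21
Terminal payoffs (K − S): max(-105.1, 0) = 0, max(-17.96, 0) = 0, max(29.23, 0) = 29.23, max(54.79, 0) = 54.79
Node uu (S = 158.4): continuation = 1/1.12·[0.8545·0.0000 + 0.1455·0.0000] = 0.0000; exercise value = 0.0000 ≤ continuation, so V_uu = 0.0000
Node ud (S = 85.8): continuation = 1/1.12·[0.8545·0.0000 + 0.1455·29.2300] = 3.7961; exercise value = 0.0000 ≤ continuation, so V_ud = 3.7961
Node dd (S = 46.48): continuation = 1/1.12·[0.8545·29.2300 + 0.1455·54.7912] = 29.4179; exercise value = 38.5250 > continuation, so V_dd = 38.5250 (exercise)
Node u (S = 132): continuation = 1/1.12·[0.8545·0.0000 + 0.1455·3.7961] = 0.4930; exercise value = 0.0000 ≤ continuation, so V_u = 0.4930
Node d (S = 71.5): continuation = 1/1.12·[0.8545·3.7961 + 0.1455·38.5250] = 7.8996; exercise value = 13.5000 > continuation, so V_d = 13.5000 (exercise)
Node 0 (S = 110): continuation = 1/1.12·[0.8545·0.4930 + 0.1455·13.5000] = 2.1294; exercise value = 0.0000 ≤ continuation, so V_0 = 2.1294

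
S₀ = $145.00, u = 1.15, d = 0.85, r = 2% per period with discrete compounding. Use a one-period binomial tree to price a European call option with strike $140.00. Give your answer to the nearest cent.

Risk-neutral probability p = (1 + 0.02 − 0.85)/(1.15 − 0.85) = 0.1700/0.3000 = 0.5667
Terminal stock prices: S_u = 166.8, S_d = 123.2
Terminal payoffs (S − K): max(26.75, 0) = 26.75, max(-16.75, 0) = 0
Node 0 (S = 145): V_0 = 1/1.02·[0.5667·26.7500 + 0.4333·0.0000] = 14.8611

$14.86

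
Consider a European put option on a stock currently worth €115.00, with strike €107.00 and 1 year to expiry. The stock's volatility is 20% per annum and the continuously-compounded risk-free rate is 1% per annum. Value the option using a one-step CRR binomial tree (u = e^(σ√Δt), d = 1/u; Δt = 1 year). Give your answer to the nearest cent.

CRR parameters: u = e^(σ√Δt) = e^(0.2·√1) = 1.2214, d = 1/u = 0.8187
Per-period rate: rΔt = 0.01·1 = 0.01, so R = e^0.01 = 1.0101
Risk-neutral probability p = (e^0.01 − 0.8187)/(1.2214 − 0.8187) = 0.1913/0.4027 = 0.4751
Terminal stock prices: S_u = 140.5, S_d = 94.15
Terminal payoffs (K − S): max(-33.46, 0) = 0, max(12.85, 0) = 12.85
Node 0 (S = 115): V_0 = e^(−0.01)·[0.4751·0.0000 + 0.5249·12.8460] = 6.6754

€6.68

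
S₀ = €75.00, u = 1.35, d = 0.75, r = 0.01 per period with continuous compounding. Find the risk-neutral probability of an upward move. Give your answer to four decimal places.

Risk-neutral probability p = (e^0.01 − 0.75)/(1.35 − 0.75) = 0.2601/0.6000 = 0.4334

p = 0.4334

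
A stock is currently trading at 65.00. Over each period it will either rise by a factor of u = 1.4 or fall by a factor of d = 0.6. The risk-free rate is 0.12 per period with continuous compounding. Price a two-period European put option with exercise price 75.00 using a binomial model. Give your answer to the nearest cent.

11.92

Risk-neutral probability p = (e^0.12 − 0.6)/(1.4 − 0.6) = 0.5275/0.8000 = 0.6594
Terminal stock prices: S_uu = 127.4, S_ud = 54.6, S_dd = 23.4
Terminal payoffs (K − S): max(-52.4, 0) = 0, max(20.4, 0) = 20.4, max(51.6, 0) = 51.6
Node u (S = 91): V_u = e^(−0.12)·[0.6594·0.0000 + 0.3406·20.4000] = 6.1631
Node d (S = 39): V_d = e^(−0.12)·[0.6594·20.4000 + 0.3406·51.6000] = 27.5190
Node 0 (S = 65): V_0 = e^(−0.12)·[0.6594·6.1631 + 0.3406·27.5190] = 11.9180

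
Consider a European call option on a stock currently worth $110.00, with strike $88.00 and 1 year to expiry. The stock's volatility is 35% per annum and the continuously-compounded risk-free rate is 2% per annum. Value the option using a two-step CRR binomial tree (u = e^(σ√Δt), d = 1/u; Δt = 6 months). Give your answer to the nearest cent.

$29.76

CRR parameters: u = e^(σ√Δt) = e^(0.35·√0.5) = 1.2808, d = 1/u = 0.7808
Per-period rate: rΔt = 0.02·0.5 = 0.01, so R = e^0.01 = 1.0101
Risk-neutral probability p = (e^0.01 − 0.7808)/(1.2808 − 0.7808) = 0.2293/0.5000 = 0.4585
Terminal stock prices: S_uu = 180.5, S_ud = 110, S_dd = 67.05
Terminal payoffs (S − K): max(92.45, 0) = 92.45, max(22, 0) = 22, max(-20.95, 0) = 0
Node u (S = 140.9): V_u = e^(−0.01)·[0.4585·92.4502 + 0.5415·22.0000] = 53.7640
Node d (S = 85.88): V_d = e^(−0.01)·[0.4585·22.0000 + 0.5415·0.0000] = 9.9875
Node 0 (S = 110): V_0 = e^(−0.01)·[0.4585·53.7640 + 0.5415·9.9875] = 29.7617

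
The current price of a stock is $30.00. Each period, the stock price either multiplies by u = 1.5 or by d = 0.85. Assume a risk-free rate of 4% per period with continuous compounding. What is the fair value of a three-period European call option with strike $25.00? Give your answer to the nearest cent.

Risk-neutral probability p = (e^0.04 − 0.85)/(1.5 − 0.85) = 0.1908/0.6500 = 0.2936
Terminal stock prices: S_uuu = 101.2, S_uud = 57.38, S_udd = 32.51, S_ddd = 18.42
Terminal payoffs (S − K): max(76.25, 0) = 76.25, max(32.38, 0) = 32.38, max(7.512, 0) = 7.512, max(-6.576, 0) = 0
Node uu (S = 67.5): V_uu = e^(−0.04)·[0.2936·76.2500 + 0.7064·32.3750] = 43.4803
Node ud (S = 38.25): V_ud = e^(−0.04)·[0.2936·32.3750 + 0.7064·7.5125] = 14.2303
Node dd (S = 21.67): V_dd = e^(−0.04)·[0.2936·7.5125 + 0.7064·0.0000] = 2.1189
Node u (S = 45): V_u = e^(−0.04)·[0.2936·43.4803 + 0.7064·14.2303] = 21.9221
Node d (S = 25.5): V_d = e^(−0.04)·[0.2936·14.2303 + 0.7064·2.1189] = 5.4517
Node 0 (S = 30): V_0 = e^(−0.04)·[0.2936·21.9221 + 0.7064·5.4517] = 9.8833

$9.88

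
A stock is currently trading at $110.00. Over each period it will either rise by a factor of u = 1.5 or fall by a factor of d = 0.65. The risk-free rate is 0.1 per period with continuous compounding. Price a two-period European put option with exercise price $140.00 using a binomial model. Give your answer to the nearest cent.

Risk-neutral probability p = (e^0.1 − 0.65)/(1.5 − 0.65) = 0.4552/0.8500 = 0.5355
Terminal stock prices: S_uu = 247.5, S_ud = 107.2, S_dd = 46.48
Terminal payoffs (K − S): max(-107.5, 0) = 0, max(32.75, 0) = 32.75, max(93.53, 0) = 93.53
Node u (S = 165): V_u = e^(−0.1)·[0.5355·0.0000 + 0.4645·32.7500] = 13.7649
Node d (S = 71.5): V_d = e^(−0.1)·[0.5355·32.7500 + 0.4645·93.5250] = 55.1772
Node 0 (S = 110): V_0 = e^(−0.1)·[0.5355·13.7649 + 0.4645·55.1772] = 29.8606

$29.86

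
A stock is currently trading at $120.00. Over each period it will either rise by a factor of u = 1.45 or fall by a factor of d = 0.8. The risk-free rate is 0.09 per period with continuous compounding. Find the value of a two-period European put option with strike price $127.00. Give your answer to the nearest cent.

$12.57

Risk-neutral probability p = (e^0.09 − 0.8)/(1.45 − 0.8) = 0.2942/0.6500 = 0.4526
Terminal stock prices: S_uu = 252.3, S_ud = 139.2, S_dd = 76.8
Terminal payoffs (K − S): max(-125.3, 0) = 0, max(-12.2, 0) = 0, max(50.2, 0) = 50.2
Node u (S = 174): V_u = e^(−0.09)·[0.4526·0.0000 + 0.5474·0.0000] = 0.0000
Node d (S = 96): V_d = e^(−0.09)·[0.4526·0.0000 + 0.5474·50.2000] = 25.1155
Node 0 (S = 120): V_0 = e^(−0.09)·[0.4526·0.0000 + 0.5474·25.1155] = 12.5655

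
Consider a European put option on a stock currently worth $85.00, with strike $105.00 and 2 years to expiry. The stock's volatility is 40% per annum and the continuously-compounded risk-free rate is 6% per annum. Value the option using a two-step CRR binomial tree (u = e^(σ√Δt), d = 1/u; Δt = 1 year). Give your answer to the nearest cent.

$25.08

CRR parameters: u = e^(σ√Δt) = e^(0.4·√1) = 1.4918, d = 1/u = 0.6703
Per-period rate: rΔt = 0.06·1 = 0.06, so R = e^0.06 = 1.0618
Risk-neutral probability p = (e^0.06 − 0.6703)/(1.4918 − 0.6703) = 0.3915/0.8215 = 0.4766
Terminal stock prices: S_uu = 189.2, S_ud = 85, S_dd = 38.19
Terminal payoffs (K − S): max(-84.17, 0) = 0, max(20, 0) = 20, max(66.81, 0) = 66.81
Node u (S = 126.8): V_u = e^(−0.06)·[0.4766·0.0000 + 0.5234·20.0000] = 9.8587
Node d (S = 56.98): V_d = e^(−0.06)·[0.4766·20.0000 + 0.5234·66.8070] = 41.9081
Node 0 (S = 85): V_0 = e^(−0.06)·[0.4766·9.8587 + 0.5234·41.9081] = 25.0828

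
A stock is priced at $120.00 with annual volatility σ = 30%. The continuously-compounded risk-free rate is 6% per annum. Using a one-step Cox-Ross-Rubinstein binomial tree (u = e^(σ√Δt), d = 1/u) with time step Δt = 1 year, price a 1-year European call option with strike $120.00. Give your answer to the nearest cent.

$20.84

CRR parameters: u = e^(σ√Δt) = e^(0.3·√1) = 1.3499, d = 1/u = 0.7408
Per-period rate: rΔt = 0.06·1 = 0.06, so R = e^0.06 = 1.0618
Risk-neutral probability p = (e^0.06 − 0.7408)/(1.3499 − 0.7408) = 0.3210/0.6090 = 0.5271
Terminal stock prices: S_u = 162, S_d = 88.9
Terminal payoffs (S − K): max(41.98, 0) = 41.98, max(-31.1, 0) = 0
Node 0 (S = 120): V_0 = e^(−0.06)·[0.5271·41.9831 + 0.4729·0.0000] = 20.8401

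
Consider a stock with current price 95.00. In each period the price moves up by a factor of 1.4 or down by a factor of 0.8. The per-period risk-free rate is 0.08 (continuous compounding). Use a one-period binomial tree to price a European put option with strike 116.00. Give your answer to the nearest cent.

19.49

Risk-neutral probability p = (e^0.08 − 0.8)/(1.4 − 0.8) = 0.2833/0.6000 = 0.4721
Terminal stock prices: S_u = 133, S_d = 76
Terminal payoffs (K − S): max(-17, 0) = 0, max(40, 0) = 40
Node 0 (S = 95): V_0 = e^(−0.08)·[0.4721·0.0000 + 0.5279·40.0000] = 19.4909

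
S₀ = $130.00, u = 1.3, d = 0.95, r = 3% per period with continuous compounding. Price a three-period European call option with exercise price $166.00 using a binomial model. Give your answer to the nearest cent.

$6.09

Risk-neutral probability p = (e^0.03 − 0.95)/(1.3 − 0.95) = 0.0805/0.3500 = 0.2299
Terminal stock prices: S_uuu = 285.6, S_uud = 208.7, S_udd = 152.5, S_ddd = 111.5
Terminal payoffs (S − K): max(119.6, 0) = 119.6, max(42.72, 0) = 42.72, max(-13.48, 0) = 0, max(-54.54, 0) = 0
Node uu (S = 219.7): V_uu = e^(−0.03)·[0.2299·119.6100 + 0.7701·42.7150] = 58.6060
Node ud (S = 160.5): V_ud = e^(−0.03)·[0.2299·42.7150 + 0.7701·0.0000] = 9.5287
Node dd (S = 117.3): V_dd = e^(−0.03)·[0.2299·0.0000 + 0.7701·0.0000] = 0.0000
Node u (S = 169): V_u = e^(−0.03)·[0.2299·58.6060 + 0.7701·9.5287] = 20.1951
Node d (S = 123.5): V_d = e^(−0.03)·[0.2299·9.5287 + 0.7701·0.0000] = 2.1256
Node 0 (S = 130): V_0 = e^(−0.03)·[0.2299·20.1951 + 0.7701·2.1256] = 6.0937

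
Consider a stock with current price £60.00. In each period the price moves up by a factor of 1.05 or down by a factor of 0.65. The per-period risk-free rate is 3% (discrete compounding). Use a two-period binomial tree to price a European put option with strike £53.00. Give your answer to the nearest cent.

£1.14

Risk-neutral probability p = (1 + 0.03 − 0.65)/(1.05 − 0.65) = 0.3800/0.4000 = 0.9500
Terminal stock prices: S_uu = 66.15, S_ud = 40.95, S_dd = 25.35
Terminal payoffs (K − S): max(-13.15, 0) = 0, max(12.05, 0) = 12.05, max(27.65, 0) = 27.65
Node u (S = 63): V_u = 1/1.03·[0.9500·0.0000 + 0.0500·12.0500] = 0.5850
Node d (S = 39): V_d = 1/1.03·[0.9500·12.0500 + 0.0500·27.6500] = 12.4563
Node 0 (S = 60): V_0 = 1/1.03·[0.9500·0.5850 + 0.0500·12.4563] = 1.1442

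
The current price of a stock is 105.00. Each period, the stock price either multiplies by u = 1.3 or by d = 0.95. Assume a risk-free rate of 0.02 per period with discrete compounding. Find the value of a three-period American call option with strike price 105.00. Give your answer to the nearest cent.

13.28

Risk-neutral probability p = (1 + 0.02 − 0.95)/(1.3 − 0.95) = 0.0700/0.3500 = 0.2000
Terminal stock prices: S_uuu = 230.7, S_uud = 168.6, S_udd = 123.2, S_ddd = 90.02
Terminal payoffs (S − K): max(125.7, 0) = 125.7, max(63.58, 0) = 63.58, max(18.19, 0) = 18.19, max(-14.98, 0) = 0
Node uu (S = 177.5): continuation = 1/1.02·[0.2000·125.6850 + 0.8000·63.5775] = 74.5088; exercise value = 72.4500 ≤ continuation, so V_uu = 74.5088
Node ud (S = 129.7): continuation = 1/1.02·[0.2000·63.5775 + 0.8000·18.1912] = 26.7338; exercise value = 24.6750 ≤ continuation, so V_ud = 26.7338
Node dd (S = 94.76): continuation = 1/1.02·[0.2000·18.1912 + 0.8000·0.0000] = 3.5669; exercise value = 0.0000 ≤ continuation, so V_dd = 3.5669
Node u (S = 136.5): continuation = 1/1.02·[0.2000·74.5088 + 0.8000·26.7338] = 35.5773; exercise value = 31.5000 ≤ continuation, so V_u = 35.5773
Node d (S = 99.75): continuation = 1/1.02·[0.2000·26.7338 + 0.8000·3.5669] = 8.0395; exercise value = 0.0000 ≤ continuation, so V_d = 8.0395
Node 0 (S = 105): continuation = 1/1.02·[0.2000·35.5773 + 0.8000·8.0395] = 13.2814; exercise value = 0.0000 ≤ continuation, so V_0 = 13.2814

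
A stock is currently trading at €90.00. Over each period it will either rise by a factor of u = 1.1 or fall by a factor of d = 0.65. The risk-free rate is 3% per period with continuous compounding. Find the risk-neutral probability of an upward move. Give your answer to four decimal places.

p = 0.8455

Risk-neutral probability p = (e^0.03 − 0.65)/(1.1 − 0.65) = 0.3805/0.4500 = 0.8455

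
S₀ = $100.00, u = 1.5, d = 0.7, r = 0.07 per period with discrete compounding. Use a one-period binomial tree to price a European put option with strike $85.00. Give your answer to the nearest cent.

$7.54

Risk-neutral probability p = (1 + 0.07 − 0.7)/(1.5 − 0.7) = 0.3700/0.8000 = 0.4625
Terminal stock prices: S_u = 150, S_d = 70
Terminal payoffs (K − S): max(-65, 0) = 0, max(15, 0) = 15
Node 0 (S = 100): V_0 = 1/1.07·[0.4625·0.0000 + 0.5375·15.0000] = 7.5350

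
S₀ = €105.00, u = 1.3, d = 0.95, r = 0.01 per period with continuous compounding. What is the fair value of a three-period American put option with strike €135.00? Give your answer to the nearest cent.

€30.26

Risk-neutral probability p = (e^0.01 − 0.95)/(1.3 − 0.95) = 0.0601/0.3500 = 0.1716
Terminal stock prices: S_uuu = 230.7, S_uud = 168.6, S_udd = 123.2, S_ddd = 90.02
Terminal payoffs (K − S): max(-95.69, 0) = 0, max(-33.58, 0) = 0, max(11.81, 0) = 11.81, max(44.98, 0) = 44.98
Node uu (S = 177.5): continuation = e^(−0.01)·[0.1716·0.0000 + 0.8284·0.0000] = 0.0000; exercise value = 0.0000 ≤ continuation, so V_uu = 0.0000
Node ud (S = 129.7): continuation = e^(−0.01)·[0.1716·0.0000 + 0.8284·11.8088] = 9.6854; exercise value = 5.3250 ≤ continuation, so V_ud = 9.6854
Node dd (S = 94.76): continuation = e^(−0.01)·[0.1716·11.8088 + 0.8284·44.9756] = 38.8942; exercise value = 40.2375 > continuation, so V_dd = 40.2375 (exercise)
Node u (S = 136.5): continuation = e^(−0.01)·[0.1716·0.0000 + 0.8284·9.6854] = 7.9438; exercise value = 0.0000 ≤ continuation, so V_u = 7.9438
Node d (S = 99.75): continuation = e^(−0.01)·[0.1716·9.6854 + 0.8284·40.2375] = 34.6474; exercise value = 35.2500 > continuation, so V_d = 35.2500 (exercise)
Node 0 (S = 105): continuation = e^(−0.01)·[0.1716·7.9438 + 0.8284·35.2500] = 30.2609; exercise value = 30.0000 ≤ continuation, so V_0 = 30.2609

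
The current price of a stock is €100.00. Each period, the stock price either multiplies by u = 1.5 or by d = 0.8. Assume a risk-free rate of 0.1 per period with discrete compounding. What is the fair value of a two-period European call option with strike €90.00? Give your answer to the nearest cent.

Risk-neutral probability p = (1 + 0.1 − 0.8)/(1.5 − 0.8) = 0.3000/0.7000 = 0.4286
Terminal stock prices: S_uu = 225, S_ud = 120, S_dd = 64
Terminal payoffs (S − K): max(135, 0) = 135, max(30, 0) = 30, max(-26, 0) = 0
Node u (S = 150): V_u = 1/1.1·[0.4286·135.0000 + 0.5714·30.0000] = 68.1818
Node d (S = 80): V_d = 1/1.1·[0.4286·30.0000 + 0.5714·0.0000] = 11.6883
Node 0 (S = 100): V_0 = 1/1.1·[0.4286·68.1818 + 0.5714·11.6883] = 32.6362

€32.64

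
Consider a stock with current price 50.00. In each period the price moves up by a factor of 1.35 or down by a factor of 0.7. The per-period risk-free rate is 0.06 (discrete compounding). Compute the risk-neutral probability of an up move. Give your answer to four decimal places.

p = 0.5538

Risk-neutral probability p = (1 + 0.06 − 0.7)/(1.35 − 0.7) = 0.3600/0.6500 = 0.5538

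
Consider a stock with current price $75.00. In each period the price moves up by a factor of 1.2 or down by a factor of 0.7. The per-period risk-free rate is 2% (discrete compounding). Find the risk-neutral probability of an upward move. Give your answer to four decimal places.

p = 0.6400

Risk-neutral probability p = (1 + 0.02 − 0.7)/(1.2 − 0.7) = 0.3200/0.5000 = 0.6400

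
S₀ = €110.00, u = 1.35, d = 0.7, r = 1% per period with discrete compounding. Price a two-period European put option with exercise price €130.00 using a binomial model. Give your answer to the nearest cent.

Risk-neutral probability p = (1 + 0.01 − 0.7)/(1.35 − 0.7) = 0.3100/0.6500 = 0.4769
Terminal stock prices: S_uu = 200.5, S_ud = 103.9, S_dd = 53.9
Terminal payoffs (K − S): max(-70.48, 0) = 0, max(26.05, 0) = 26.05, max(76.1, 0) = 76.1
Node u (S = 148.5): V_u = 1/1.01·[0.4769·0.0000 + 0.5231·26.0500] = 13.4912
Node d (S = 77): V_d = 1/1.01·[0.4769·26.0500 + 0.5231·76.1000] = 51.7129
Node 0 (S = 110): V_0 = 1/1.01·[0.4769·13.4912 + 0.5231·51.7129] = 33.1526

€33.15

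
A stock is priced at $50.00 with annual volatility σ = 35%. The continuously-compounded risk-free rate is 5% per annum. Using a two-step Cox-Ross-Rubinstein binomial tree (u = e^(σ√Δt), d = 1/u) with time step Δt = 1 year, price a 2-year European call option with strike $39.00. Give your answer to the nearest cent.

$18.11

CRR parameters: u = e^(σ√Δt) = e^(0.35·√1) = 1.4191, d = 1/u = 0.7047
Per-period rate: rΔt = 0.05·1 = 0.05, so R = e^0.05 = 1.0513
Risk-neutral probability p = (e^0.05 − 0.7047)/(1.4191 − 0.7047) = 0.3466/0.7144 = 0.4852
Terminal stock prices: S_uu = 100.7, S_ud = 50, S_dd = 24.83
Terminal payoffs (S − K): max(61.69, 0) = 61.69, max(11, 0) = 11, max(-14.17, 0) = 0
Node u (S = 70.95): V_u = e^(−0.05)·[0.4852·61.6876 + 0.5148·11.0000] = 33.8554
Node d (S = 35.23): V_d = e^(−0.05)·[0.4852·11.0000 + 0.5148·0.0000] = 5.0764
Node 0 (S = 50): V_0 = e^(−0.05)·[0.4852·33.8554 + 0.5148·5.0764] = 18.1101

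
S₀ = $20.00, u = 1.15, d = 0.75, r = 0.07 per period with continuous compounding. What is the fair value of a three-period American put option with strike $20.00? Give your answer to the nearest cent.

Risk-neutral probability p = (e^0.07 − 0.75)/(1.15 − 0.75) = 0.3225/0.4000 = 0.8063
Terminal stock prices: S_uuu = 30.42, S_uud = 19.84, S_udd = 12.94, S_ddd = 8.438
Terminal payoffs (K − S): max(-10.42, 0) = 0, max(0.1625, 0) = 0.1625, max(7.062, 0) = 7.062, max(11.56, 0) = 11.56
Node uu (S = 26.45): continuation = e^(−0.07)·[0.8063·0.0000 + 0.1937·0.1625] = 0.0294; exercise value = 0.0000 ≤ continuation, so V_uu = 0.0294
Node ud (S = 17.25): continuation = e^(−0.07)·[0.8063·0.1625 + 0.1937·7.0625] = 1.3979; exercise value = 2.7500 > continuation, so V_ud = 2.7500 (exercise)
Node dd (S = 11.25): continuation = e^(−0.07)·[0.8063·7.0625 + 0.1937·11.5625] = 7.3979; exercise value = 8.7500 > continuation, so V_dd = 8.7500 (exercise)
Node u (S = 23): continuation = e^(−0.07)·[0.8063·0.0294 + 0.1937·2.7500] = 0.5188; exercise value = 0.0000 ≤ continuation, so V_u = 0.5188
Node d (S = 15): continuation = e^(−0.07)·[0.8063·2.7500 + 0.1937·8.7500] = 3.6479; exercise value = 5.0000 > continuation, so V_d = 5.0000 (exercise)
Node 0 (S = 20): continuation = e^(−0.07)·[0.8063·0.5188 + 0.1937·5.0000] = 1.2932; exercise value = 0.0000 ≤ continuation, so V_0 = 1.2932

$1.29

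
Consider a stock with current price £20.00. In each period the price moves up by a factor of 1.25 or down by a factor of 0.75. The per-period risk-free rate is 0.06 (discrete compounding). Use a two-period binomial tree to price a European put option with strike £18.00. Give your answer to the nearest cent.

£0.87

Risk-neutral probability p = (1 + 0.06 − 0.75)/(1.25 − 0.75) = 0.3100/0.5000 = 0.6200
Terminal stock prices: S_uu = 31.25, S_ud = 18.75, S_dd = 11.25
Terminal payoffs (K − S): max(-13.25, 0) = 0, max(-0.75, 0) = 0, max(6.75, 0) = 6.75
Node u (S = 25): V_u = 1/1.06·[0.6200·0.0000 + 0.3800·0.0000] = 0.0000
Node d (S = 15): V_d = 1/1.06·[0.6200·0.0000 + 0.3800·6.7500] = 2.4198
Node 0 (S = 20): V_0 = 1/1.06·[0.6200·0.0000 + 0.3800·2.4198] = 0.8675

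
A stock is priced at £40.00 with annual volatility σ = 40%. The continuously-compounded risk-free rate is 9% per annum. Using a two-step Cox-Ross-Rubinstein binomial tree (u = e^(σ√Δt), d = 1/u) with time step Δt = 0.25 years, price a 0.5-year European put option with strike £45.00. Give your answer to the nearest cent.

CRR parameters: u = e^(σ√Δt) = e^(0.4·√0.25) = 1.2214, d = 1/u = 0.8187
Per-period rate: rΔt = 0.09·0.25 = 0.0225, so R = e^0.0225 = 1.0228
Risk-neutral probability p = (e^0.0225 − 0.8187)/(1.2214 − 0.8187) = 0.2040/0.4027 = 0.5067
Terminal stock prices: S_uu = 59.67, S_ud = 40, S_dd = 26.81
Terminal payoffs (K − S): max(-14.67, 0) = 0, max(5, 0) = 5, max(18.19, 0) = 18.19
Node u (S = 48.86): V_u = e^(−0.0225)·[0.5067·0.0000 + 0.4933·5.0000] = 2.4117
Node d (S = 32.75): V_d = e^(−0.0225)·[0.5067·5.0000 + 0.4933·18.1872] = 11.2496
Node 0 (S = 40): V_0 = e^(−0.0225)·[0.5067·2.4117 + 0.4933·11.2496] = 6.6210

£6.62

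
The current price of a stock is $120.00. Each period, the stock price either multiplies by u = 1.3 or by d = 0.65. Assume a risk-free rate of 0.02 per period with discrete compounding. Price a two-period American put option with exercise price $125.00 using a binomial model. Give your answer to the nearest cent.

Risk-neutral probability p = (1 + 0.02 − 0.65)/(1.3 − 0.65) = 0.3700/0.6500 = 0.5692
Terminal stock prices: S_uu = 202.8, S_ud = 101.4, S_dd = 50.7
Terminal payoffs (K − S): max(-77.8, 0) = 0, max(23.6, 0) = 23.6, max(74.3, 0) = 74.3
Node u (S = 156): continuation = 1/1.02·[0.5692·0.0000 + 0.4308·23.6000] = 9.9668; exercise value = 0.0000 ≤ continuation, so V_u = 9.9668
Node d (S = 78): continuation = 1/1.02·[0.5692·23.6000 + 0.4308·74.3000] = 44.5490; exercise value = 47.0000 > continuation, so V_d = 47.0000 (exercise)
Node 0 (S = 120): continuation = 1/1.02·[0.5692·9.9668 + 0.4308·47.0000] = 25.4113; exercise value = 5.0000 ≤ continuation, so V_0 = 25.4113

$25.41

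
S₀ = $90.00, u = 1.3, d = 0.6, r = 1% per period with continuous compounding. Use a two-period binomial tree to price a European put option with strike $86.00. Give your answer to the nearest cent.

$16.53

Risk-neutral probability p = (e^0.01 − 0.6)/(1.3 − 0.6) = 0.4101/0.7000 = 0.5858
Terminal stock prices: S_uu = 152.1, S_ud = 70.2, S_dd = 32.4
Terminal payoffs (K − S): max(-66.1, 0) = 0, max(15.8, 0) = 15.8, max(53.6, 0) = 53.6
Node u (S = 117): V_u = e^(−0.01)·[0.5858·0.0000 + 0.4142·15.8000] = 6.4795
Node d (S = 54): V_d = e^(−0.01)·[0.5858·15.8000 + 0.4142·53.6000] = 31.1443
Node 0 (S = 90): V_0 = e^(−0.01)·[0.5858·6.4795 + 0.4142·31.1443] = 16.5299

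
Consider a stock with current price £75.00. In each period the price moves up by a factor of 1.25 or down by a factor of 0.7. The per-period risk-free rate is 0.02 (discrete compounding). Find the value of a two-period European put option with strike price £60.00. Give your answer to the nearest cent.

Risk-neutral probability p = (1 + 0.02 − 0.7)/(1.25 − 0.7) = 0.3200/0.5500 = 0.5818
Terminal stock prices: S_uu = 117.2, S_ud = 65.62, S_dd = 36.75
Terminal payoffs (K − S): max(-57.19, 0) = 0, max(-5.625, 0) = 0, max(23.25, 0) = 23.25
Node u (S = 93.75): V_u = 1/1.02·[0.5818·0.0000 + 0.4182·0.0000] = 0.0000
Node d (S = 52.5): V_d = 1/1.02·[0.5818·0.0000 + 0.4182·23.2500] = 9.5321
Node 0 (S = 75): V_0 = 1/1.02·[0.5818·0.0000 + 0.4182·9.5321] = 3.9080

£3.91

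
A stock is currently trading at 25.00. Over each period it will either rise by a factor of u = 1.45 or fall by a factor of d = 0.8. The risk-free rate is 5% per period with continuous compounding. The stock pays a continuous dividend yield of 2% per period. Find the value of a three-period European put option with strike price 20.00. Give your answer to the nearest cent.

1.67

Per-period risk-free factor R = e^0.05 = 1.0513; dividend-adjusted growth = e^(0.05−0.02) = 1.0305.
Risk-neutral probability p = (1.0305 − 0.8)/(1.45 − 0.8) = 0.2305/0.6500 = 0.3545
Terminal stock prices: S_uuu = 76.22, S_uud = 42.05, S_udd = 23.2, S_ddd = 12.8
Terminal payoffs (K − S): max(-56.22, 0) = 0, max(-22.05, 0) = 0, max(-3.2, 0) = 0, max(7.2, 0) = 7.2
Node uu (S = 52.56): V_uu = e^(−0.05)·[0.3545·0.0000 + 0.6455·0.0000] = 0.0000
Node ud (S = 29): V_ud = e^(−0.05)·[0.3545·0.0000 + 0.6455·0.0000] = 0.0000
Node dd (S = 16): V_dd = e^(−0.05)·[0.3545·0.0000 + 0.6455·7.2000] = 4.4206
Node u (S = 36.25): V_u = e^(−0.05)·[0.3545·0.0000 + 0.6455·0.0000] = 0.0000
Node d (S = 20): V_d = e^(−0.05)·[0.3545·0.0000 + 0.6455·4.4206] = 2.7142
Node 0 (S = 25): V_0 = e^(−0.05)·[0.3545·0.0000 + 0.6455·2.7142] = 1.6664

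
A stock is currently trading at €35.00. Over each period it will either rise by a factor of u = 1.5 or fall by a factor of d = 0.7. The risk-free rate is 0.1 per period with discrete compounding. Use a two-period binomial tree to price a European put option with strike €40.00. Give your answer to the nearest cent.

€6.06

Risk-neutral probability p = (1 + 0.1 − 0.7)/(1.5 − 0.7) = 0.4000/0.8000 = 0.5000
Terminal stock prices: S_uu = 78.75, S_ud = 36.75, S_dd = 17.15
Terminal payoffs (K − S): max(-38.75, 0) = 0, max(3.25, 0) = 3.25, max(22.85, 0) = 22.85
Node u (S = 52.5): V_u = 1/1.1·[0.5000·0.0000 + 0.5000·3.2500] = 1.4773
Node d (S = 24.5): V_d = 1/1.1·[0.5000·3.2500 + 0.5000·22.8500] = 11.8636
Node 0 (S = 35): V_0 = 1/1.1·[0.5000·1.4773 + 0.5000·11.8636] = 6.0640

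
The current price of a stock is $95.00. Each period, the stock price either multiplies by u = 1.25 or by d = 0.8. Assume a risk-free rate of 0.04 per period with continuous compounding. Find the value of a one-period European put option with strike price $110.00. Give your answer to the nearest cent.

Risk-neutral probability p = (e^0.04 − 0.8)/(1.25 − 0.8) = 0.2408/0.4500 = 0.5351
Terminal stock prices: S_u = 118.8, S_d = 76
Terminal payoffs (K − S): max(-8.75, 0) = 0, max(34, 0) = 34
Node 0 (S = 95): V_0 = e^(−0.04)·[0.5351·0.0000 + 0.4649·34.0000] = 15.1857

$15.19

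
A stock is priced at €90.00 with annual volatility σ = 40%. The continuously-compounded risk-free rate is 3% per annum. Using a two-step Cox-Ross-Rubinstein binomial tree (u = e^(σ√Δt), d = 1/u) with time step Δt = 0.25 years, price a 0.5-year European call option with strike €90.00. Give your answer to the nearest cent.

€9.59

CRR parameters: u = e^(σ√Δt) = e^(0.4·√0.25) = 1.2214, d = 1/u = 0.8187
Per-period rate: rΔt = 0.03·0.25 = 0.0075, so R = e^0.0075 = 1.0075
Risk-neutral probability p = (e^0.0075 − 0.8187)/(1.2214 − 0.8187) = 0.1888/0.4027 = 0.4689
Terminal stock prices: S_uu = 134.3, S_ud = 90, S_dd = 60.33
Terminal payoffs (S − K): max(44.26, 0) = 44.26, max(0, 0) = 0, max(-29.67, 0) = 0
Node u (S = 109.9): V_u = e^(−0.0075)·[0.4689·44.2642 + 0.5311·0.0000] = 20.5987
Node d (S = 73.69): V_d = e^(−0.0075)·[0.4689·0.0000 + 0.5311·0.0000] = 0.0000
Node 0 (S = 90): V_0 = e^(−0.0075)·[0.4689·20.5987 + 0.5311·0.0000] = 9.5858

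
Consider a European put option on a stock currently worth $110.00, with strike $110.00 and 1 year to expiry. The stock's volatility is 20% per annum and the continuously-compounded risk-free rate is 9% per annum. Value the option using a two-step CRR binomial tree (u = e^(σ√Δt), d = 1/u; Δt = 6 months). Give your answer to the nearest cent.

CRR parameters: u = e^(σ√Δt) = e^(0.2·√0.5) = 1.1519, d = 1/u = 0.8681
Per-period rate: rΔt = 0.09·0.5 = 0.045, so R = e^0.045 = 1.0460
Risk-neutral probability p = (e^0.045 − 0.8681)/(1.1519 − 0.8681) = 0.1779/0.2838 = 0.6269
Terminal stock prices: S_uu = 146, S_ud = 110, S_dd = 82.9
Terminal payoffs (K − S): max(-35.96, 0) = 0, max(0, 0) = 0, max(27.1, 0) = 27.1
Node u (S = 126.7): V_u = e^(−0.045)·[0.6269·0.0000 + 0.3731·0.0000] = 0.0000
Node d (S = 95.49): V_d = e^(−0.045)·[0.6269·0.0000 + 0.3731·27.0998] = 9.6661
Node 0 (S = 110): V_0 = e^(−0.045)·[0.6269·0.0000 + 0.3731·9.6661] = 3.4478

$3.45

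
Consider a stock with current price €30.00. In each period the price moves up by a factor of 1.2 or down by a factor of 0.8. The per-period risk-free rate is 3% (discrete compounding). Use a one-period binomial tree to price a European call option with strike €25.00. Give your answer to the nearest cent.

Risk-neutral probability p = (1 + 0.03 − 0.8)/(1.2 − 0.8) = 0.2300/0.4000 = 0.5750
Terminal stock prices: S_u = 36, S_d = 24
Terminal payoffs (S − K): max(11, 0) = 11, max(-1, 0) = 0
Node 0 (S = 30): V_0 = 1/1.03·[0.5750·11.0000 + 0.4250·0.0000] = 6.1408

€6.14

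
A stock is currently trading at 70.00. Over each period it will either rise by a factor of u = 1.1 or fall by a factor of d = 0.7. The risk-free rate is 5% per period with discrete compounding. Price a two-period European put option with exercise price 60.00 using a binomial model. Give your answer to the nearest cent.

Risk-neutral probability p = (1 + 0.05 − 0.7)/(1.1 − 0.7) = 0.3500/0.4000 = 0.8750
Terminal stock prices: S_uu = 84.7, S_ud = 53.9, S_dd = 34.3
Terminal payoffs (K − S): max(-24.7, 0) = 0, max(6.1, 0) = 6.1, max(25.7, 0) = 25.7
Node u (S = 77): V_u = 1/1.05·[0.8750·0.0000 + 0.1250·6.1000] = 0.7262
Node d (S = 49): V_d = 1/1.05·[0.8750·6.1000 + 0.1250·25.7000] = 8.1429
Node 0 (S = 70): V_0 = 1/1.05·[0.8750·0.7262 + 0.1250·8.1429] = 1.5745

1.57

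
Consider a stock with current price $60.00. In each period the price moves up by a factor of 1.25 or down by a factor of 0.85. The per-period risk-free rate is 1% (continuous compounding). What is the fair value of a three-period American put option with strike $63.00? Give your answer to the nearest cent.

$9.39

Risk-neutral probability p = (e^0.01 − 0.85)/(1.25 − 0.85) = 0.1601/0.4000 = 0.4001
Terminal stock prices: S_uuu = 117.2, S_uud = 79.69, S_udd = 54.19, S_ddd = 36.85
Terminal payoffs (K − S): max(-54.19, 0) = 0, max(-16.69, 0) = 0, max(8.813, 0) = 8.813, max(26.15, 0) = 26.15
Node uu (S = 93.75): continuation = e^(−0.01)·[0.4001·0.0000 + 0.5999·0.0000] = 0.0000; exercise value = 0.0000 ≤ continuation, so V_uu = 0.0000
Node ud (S = 63.75): continuation = e^(−0.01)·[0.4001·0.0000 + 0.5999·8.8125] = 5.2338; exercise value = 0.0000 ≤ continuation, so V_ud = 5.2338
Node dd (S = 43.35): continuation = e^(−0.01)·[0.4001·8.8125 + 0.5999·26.1525] = 19.0231; exercise value = 19.6500 > continuation, so V_dd = 19.6500 (exercise)
Node u (S = 75): continuation = e^(−0.01)·[0.4001·0.0000 + 0.5999·5.2338] = 3.1084; exercise value = 0.0000 ≤ continuation, so V_u = 3.1084
Node d (S = 51): continuation = e^(−0.01)·[0.4001·5.2338 + 0.5999·19.6500] = 13.7436; exercise value = 12.0000 ≤ continuation, so V_d = 13.7436
Node 0 (S = 60): continuation = e^(−0.01)·[0.4001·3.1084 + 0.5999·13.7436] = 9.3938; exercise value = 3.0000 ≤ continuation, so V_0 = 9.3938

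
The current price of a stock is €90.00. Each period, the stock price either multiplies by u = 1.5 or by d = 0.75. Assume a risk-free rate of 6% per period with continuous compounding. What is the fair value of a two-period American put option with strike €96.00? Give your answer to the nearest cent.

Risk-neutral probability p = (e^0.06 − 0.75)/(1.5 − 0.75) = 0.3118/0.7500 = 0.4158
Terminal stock prices: S_uu = 202.5, S_ud = 101.2, S_dd = 50.62
Terminal payoffs (K − S): max(-106.5, 0) = 0, max(-5.25, 0) = 0, max(45.38, 0) = 45.38
Node u (S = 135): continuation = e^(−0.06)·[0.4158·0.0000 + 0.5842·0.0000] = 0.0000; exercise value = 0.0000 ≤ continuation, so V_u = 0.0000
Node d (S = 67.5): continuation = e^(−0.06)·[0.4158·0.0000 + 0.5842·45.3750] = 24.9651; exercise value = 28.5000 > continuation, so V_d = 28.5000 (exercise)
Node 0 (S = 90): continuation = e^(−0.06)·[0.4158·0.0000 + 0.5842·28.5000] = 15.6806; exercise value = 6.0000 ≤ continuation, so V_0 = 15.6806

€15.68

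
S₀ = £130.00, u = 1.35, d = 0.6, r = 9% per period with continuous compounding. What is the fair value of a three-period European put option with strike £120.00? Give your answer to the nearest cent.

Risk-neutral probability p = (e^0.09 − 0.6)/(1.35 − 0.6) = 0.4942/0.7500 = 0.6589
Terminal stock prices: S_uuu = 319.8, S_uud = 142.2, S_udd = 63.18, S_ddd = 28.08
Terminal payoffs (K − S): max(-199.8, 0) = 0, max(-22.16, 0) = 0, max(56.82, 0) = 56.82, max(91.92, 0) = 91.92
Node uu (S = 236.9): V_uu = e^(−0.09)·[0.6589·0.0000 + 0.3411·0.0000] = 0.0000
Node ud (S = 105.3): V_ud = e^(−0.09)·[0.6589·0.0000 + 0.3411·56.8200] = 17.7132
Node dd (S = 46.8): V_dd = e^(−0.09)·[0.6589·56.8200 + 0.3411·91.9200] = 62.8717
Node u (S = 175.5): V_u = e^(−0.09)·[0.6589·0.0000 + 0.3411·17.7132] = 5.5220
Node d (S = 78): V_d = e^(−0.09)·[0.6589·17.7132 + 0.3411·62.8717] = 30.2665
Node 0 (S = 130): V_0 = e^(−0.09)·[0.6589·5.5220 + 0.3411·30.2665] = 12.7606

£12.76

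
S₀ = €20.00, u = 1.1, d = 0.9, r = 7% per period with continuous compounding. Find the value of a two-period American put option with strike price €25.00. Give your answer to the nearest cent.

Risk-neutral probability p = (e^0.07 − 0.9)/(1.1 − 0.9) = 0.1725/0.2000 = 0.8625
Terminal stock prices: S_uu = 24.2, S_ud = 19.8, S_dd = 16.2
Terminal payoffs (K − S): max(0.8, 0) = 0.8, max(5.2, 0) = 5.2, max(8.8, 0) = 8.8
Node u (S = 22): continuation = e^(−0.07)·[0.8625·0.8000 + 0.1375·5.2000] = 1.3098; exercise value = 3.0000 > continuation, so V_u = 3.0000 (exercise)
Node d (S = 18): continuation = e^(−0.07)·[0.8625·5.2000 + 0.1375·8.8000] = 5.3098; exercise value = 7.0000 > continuation, so V_d = 7.0000 (exercise)
Node 0 (S = 20): continuation = e^(−0.07)·[0.8625·3.0000 + 0.1375·7.0000] = 3.3098; exercise value = 5.0000 > continuation, so V_0 = 5.0000 (exercise)

€5.00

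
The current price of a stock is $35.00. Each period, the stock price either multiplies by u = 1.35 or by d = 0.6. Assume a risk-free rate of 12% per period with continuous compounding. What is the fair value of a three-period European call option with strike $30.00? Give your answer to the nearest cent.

$16.16

Risk-neutral probability p = (e^0.12 − 0.6)/(1.35 − 0.6) = 0.5275/0.7500 = 0.7033
Terminal stock prices: S_uuu = 86.11, S_uud = 38.27, S_udd = 17.01, S_ddd = 7.56
Terminal payoffs (S − K): max(56.11, 0) = 56.11, max(8.273, 0) = 8.273, max(-12.99, 0) = 0, max(-22.44, 0) = 0
Node uu (S = 63.79): V_uu = e^(−0.12)·[0.7033·56.1131 + 0.2967·8.2725] = 37.1799
Node ud (S = 28.35): V_ud = e^(−0.12)·[0.7033·8.2725 + 0.2967·0.0000] = 5.1604
Node dd (S = 12.6): V_dd = e^(−0.12)·[0.7033·0.0000 + 0.2967·0.0000] = 0.0000
Node u (S = 47.25): V_u = e^(−0.12)·[0.7033·37.1799 + 0.2967·5.1604] = 24.5505
Node d (S = 21): V_d = e^(−0.12)·[0.7033·5.1604 + 0.2967·0.0000] = 3.2190
Node 0 (S = 35): V_0 = e^(−0.12)·[0.7033·24.5505 + 0.2967·3.2190] = 16.1615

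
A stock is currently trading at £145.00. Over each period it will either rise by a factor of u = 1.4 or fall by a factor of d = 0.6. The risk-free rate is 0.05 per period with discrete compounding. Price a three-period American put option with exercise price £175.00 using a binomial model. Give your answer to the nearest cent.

£49.08

Risk-neutral probability p = (1 + 0.05 − 0.6)/(1.4 − 0.6) = 0.4500/0.8000 = 0.5625
Terminal stock prices: S_uuu = 397.9, S_uud = 170.5, S_udd = 73.08, S_ddd = 31.32
Terminal payoffs (K − S): max(-222.9, 0) = 0, max(4.48, 0) = 4.48, max(101.9, 0) = 101.9, max(143.7, 0) = 143.7
Node uu (S = 284.2): continuation = 1/1.05·[0.5625·0.0000 + 0.4375·4.4800] = 1.8667; exercise value = 0.0000 ≤ continuation, so V_uu = 1.8667
Node ud (S = 121.8): continuation = 1/1.05·[0.5625·4.4800 + 0.4375·101.9200] = 44.8667; exercise value = 53.2000 > continuation, so V_ud = 53.2000 (exercise)
Node dd (S = 52.2): continuation = 1/1.05·[0.5625·101.9200 + 0.4375·143.6800] = 114.4667; exercise value = 122.8000 > continuation, so V_dd = 122.8000 (exercise)
Node u (S = 203): continuation = 1/1.05·[0.5625·1.8667 + 0.4375·53.2000] = 23.1667; exercise value = 0.0000 ≤ continuation, so V_u = 23.1667
Node d (S = 87): continuation = 1/1.05·[0.5625·53.2000 + 0.4375·122.8000] = 79.6667; exercise value = 88.0000 > continuation, so V_d = 88.0000 (exercise)
Node 0 (S = 145): continuation = 1/1.05·[0.5625·23.1667 + 0.4375·88.0000] = 49.0774; exercise value = 30.0000 ≤ continuation, so V_0 = 49.0774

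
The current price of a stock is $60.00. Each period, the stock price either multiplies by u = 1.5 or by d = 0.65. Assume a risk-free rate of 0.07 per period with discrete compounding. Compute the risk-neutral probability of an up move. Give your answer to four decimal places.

Risk-neutral probability p = (1 + 0.07 − 0.65)/(1.5 − 0.65) = 0.4200/0.8500 = 0.4941

p = 0.4941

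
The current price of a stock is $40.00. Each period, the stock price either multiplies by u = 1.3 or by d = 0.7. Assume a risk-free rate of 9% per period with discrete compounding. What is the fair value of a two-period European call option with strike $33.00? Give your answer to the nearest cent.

Risk-neutral probability p = (1 + 0.09 − 0.7)/(1.3 − 0.7) = 0.3900/0.6000 = 0.6500
Terminal stock prices: S_uu = 67.6, S_ud = 36.4, S_dd = 19.6
Terminal payoffs (S − K): max(34.6, 0) = 34.6, max(3.4, 0) = 3.4, max(-13.4, 0) = 0
Node u (S = 52): V_u = 1/1.09·[0.6500·34.6000 + 0.3500·3.4000] = 21.7248
Node d (S = 28): V_d = 1/1.09·[0.6500·3.4000 + 0.3500·0.0000] = 2.0275
Node 0 (S = 40): V_0 = 1/1.09·[0.6500·21.7248 + 0.3500·2.0275] = 13.6062

$13.61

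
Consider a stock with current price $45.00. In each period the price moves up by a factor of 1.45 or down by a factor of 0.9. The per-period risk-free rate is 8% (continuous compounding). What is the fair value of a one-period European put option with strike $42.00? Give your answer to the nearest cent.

$0.92

Risk-neutral probability p = (e^0.08 − 0.9)/(1.45 − 0.9) = 0.1833/0.5500 = 0.3332
Terminal stock prices: S_u = 65.25, S_d = 40.5
Terminal payoffs (K − S): max(-23.25, 0) = 0, max(1.5, 0) = 1.5
Node 0 (S = 45): V_0 = e^(−0.08)·[0.3332·0.0000 + 0.6668·1.5000] = 0.9232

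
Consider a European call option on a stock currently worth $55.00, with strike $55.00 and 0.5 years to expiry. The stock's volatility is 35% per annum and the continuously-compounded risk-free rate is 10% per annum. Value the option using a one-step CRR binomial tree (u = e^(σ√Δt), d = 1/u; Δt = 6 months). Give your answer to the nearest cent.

$7.95

CRR parameters: u = e^(σ√Δt) = e^(0.35·√0.5) = 1.2808, d = 1/u = 0.7808
Per-period rate: rΔt = 0.1·0.5 = 0.05, so R = e^0.05 = 1.0513
Risk-neutral probability p = (e^0.05 − 0.7808)/(1.2808 − 0.7808) = 0.2705/0.5000 = 0.5410
Terminal stock prices: S_u = 70.44, S_d = 42.94
Terminal payoffs (S − K): max(15.44, 0) = 15.44, max(-12.06, 0) = 0
Node 0 (S = 55): V_0 = e^(−0.05)·[0.5410·15.4442 + 0.4590·0.0000] = 7.9474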